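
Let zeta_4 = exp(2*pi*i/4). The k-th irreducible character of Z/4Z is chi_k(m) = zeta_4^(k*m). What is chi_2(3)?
chi_2(3) = zeta_4^6 = -1

Derivation: chi_2(3) = zeta_4^(2*3) = zeta_4^6. Since zeta_4^4 = 1, this equals zeta_4^2 = exp(2*pi*i*2/4) = -1.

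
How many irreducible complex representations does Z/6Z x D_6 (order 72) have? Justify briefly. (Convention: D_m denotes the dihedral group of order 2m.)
36

Justification: The number of irreducible complex representations of a finite group equals its number of conjugacy classes. For a direct product, #classes(G x H) = #classes(G) * #classes(H). Z/6Z has 6 classes (abelian), D_6 has 6 classes, so 6 * 6 = 36, so Z/6Z x D_6 (order 72) has exactly 36 irreducible complex representations.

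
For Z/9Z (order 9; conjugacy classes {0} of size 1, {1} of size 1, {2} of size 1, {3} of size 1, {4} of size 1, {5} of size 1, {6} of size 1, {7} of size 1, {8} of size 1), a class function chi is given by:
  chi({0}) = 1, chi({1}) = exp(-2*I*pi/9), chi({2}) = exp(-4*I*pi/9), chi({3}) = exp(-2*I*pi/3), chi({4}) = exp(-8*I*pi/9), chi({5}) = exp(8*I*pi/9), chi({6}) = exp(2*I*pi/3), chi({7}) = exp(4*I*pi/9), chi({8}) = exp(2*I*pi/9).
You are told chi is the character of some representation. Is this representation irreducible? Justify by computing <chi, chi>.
Irreducible: <chi, chi> = 1.

Details: <chi, chi> = (1/|G|) sum_C |C| * |chi(C)|^2 = (1/9)[1*|1|^2 + 1*|exp(-2*I*pi/9)|^2 + 1*|exp(-4*I*pi/9)|^2 + 1*|exp(-2*I*pi/3)|^2 + 1*|exp(-8*I*pi/9)|^2 + 1*|exp(8*I*pi/9)|^2 + 1*|exp(2*I*pi/3)|^2 + 1*|exp(4*I*pi/9)|^2 + 1*|exp(2*I*pi/9)|^2]
  = (1/9)[(1) + (1) + (1) + (1) + (1) + (1) + (1) + (1) + (1)] = 9/9 = 1.
(Exp terms are combined using exp(i*s)*conj(exp(i*t)) = exp(i*(s-t)), and sums of them are collapsed using the identity that for every m > 1 the m distinct m-th roots of unity sum to 0, e.g. 1 + exp(2*I*pi/3) + exp(-2*I*pi/3) = 0.)
A character is irreducible iff <chi, chi> = 1, so this representation is irreducible.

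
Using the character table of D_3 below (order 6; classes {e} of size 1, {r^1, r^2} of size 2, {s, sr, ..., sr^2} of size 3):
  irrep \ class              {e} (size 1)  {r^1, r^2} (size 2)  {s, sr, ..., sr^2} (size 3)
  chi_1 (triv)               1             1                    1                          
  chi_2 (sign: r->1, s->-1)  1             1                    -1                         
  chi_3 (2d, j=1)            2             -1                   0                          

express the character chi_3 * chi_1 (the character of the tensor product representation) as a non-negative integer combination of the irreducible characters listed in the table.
chi_3 tensor chi_1 = chi_3 (all other irreducibles have multiplicity 0).

Working: The character of a tensor product is the pointwise product (chi_3 * chi_1)(C) = chi_3(C) * chi_1(C):
  {e}: (2)*(1), {r^1, r^2}: (-1)*(1), {s, sr, ..., sr^2}: (0)*(1)
so (chi_3 * chi_1) takes values
  {e} -> 2, {r^1, r^2} -> -1, {s, sr, ..., sr^2} -> 0.
Now take the inner product of this character with each irreducible chi from the table, <chi_3*chi_1, chi> = (1/6) sum_C |C| (chi_3*chi_1)(C) conj(chi(C)):
  <chi_3*chi_1, chi_1> = (1/6)[1*(2)*conj(1) + 2*(-1)*conj(1) + 3*(0)*conj(1)]
      = (1/6)[(2) + (-2) + (0)] = 0/6 = 0
  <chi_3*chi_1, chi_2> = (1/6)[1*(2)*conj(1) + 2*(-1)*conj(1) + 3*(0)*conj(-1)]
      = (1/6)[(2) + (-2) + (0)] = 0/6 = 0
  <chi_3*chi_1, chi_3> = (1/6)[1*(2)*conj(2) + 2*(-1)*conj(-1) + 3*(0)*conj(0)]
      = (1/6)[(4) + (2) + (0)] = 6/6 = 1
Hence the multiplicities are chi_3: 1. Dimension check: dim(chi_3)*dim(chi_1) = 2*1 = 2 and sum (mult * dim) = 1*2 = 2.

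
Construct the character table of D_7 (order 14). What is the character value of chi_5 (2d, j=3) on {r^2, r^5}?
Conjugacy classes: {e} of size 1, {r^1, r^6} of size 2, {r^2, r^5} of size 2, {r^3, r^4} of size 2, {s, sr, ..., sr^6} of size 7.
Character table:
  irrep \ class              {e} (size 1)  {r^1, r^6} (size 2)  {r^2, r^5} (size 2)  {r^3, r^4} (size 2)  {s, sr, ..., sr^6} (size 7)
  chi_1 (triv)               1             1                    1                    1                    1                          
  chi_2 (sign: r->1, s->-1)  1             1                    1                    1                    -1                         
  chi_3 (2d, j=1)            2             2*cos(2*pi/7)        -2*cos(3*pi/7)       -2*cos(pi/7)         0                          
  chi_4 (2d, j=2)            2             -2*cos(3*pi/7)       -2*cos(pi/7)         2*cos(2*pi/7)        0                          
  chi_5 (2d, j=3)            2             -2*cos(pi/7)         2*cos(2*pi/7)        -2*cos(3*pi/7)       0                          

Spot check: chi_5 (2d, j=3) on {r^2, r^5} = 2*cos(2*pi/7).

Proof sketch: D_7 has order 2*7 = 14 with 5 conjugacy classes, hence 5 irreducibles. Sum of squared dims 1 + 1 + 4 + 4 + 4 = 14 = |G|. Linear characters come from the abelianisation; the 2-dimensional irreps have character r^k -> 2*cos(2*pi*j*k/7), reflections -> 0.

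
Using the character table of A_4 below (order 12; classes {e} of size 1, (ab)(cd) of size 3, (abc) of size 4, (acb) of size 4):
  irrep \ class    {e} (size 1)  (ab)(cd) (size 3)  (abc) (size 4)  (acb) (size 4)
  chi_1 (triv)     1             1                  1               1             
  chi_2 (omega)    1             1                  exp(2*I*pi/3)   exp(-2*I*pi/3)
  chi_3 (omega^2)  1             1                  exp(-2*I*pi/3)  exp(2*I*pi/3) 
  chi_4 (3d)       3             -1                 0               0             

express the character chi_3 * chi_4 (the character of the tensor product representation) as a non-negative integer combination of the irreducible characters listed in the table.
chi_3 tensor chi_4 = chi_4 (all other irreducibles have multiplicity 0).

Reasoning: The character of a tensor product is the pointwise product (chi_3 * chi_4)(C) = chi_3(C) * chi_4(C):
  {e}: (1)*(3), (ab)(cd): (1)*(-1), (abc): (exp(-2*I*pi/3))*(0), (acb): (exp(2*I*pi/3))*(0)
so (chi_3 * chi_4) takes values
  {e} -> 3, (ab)(cd) -> -1, (abc) -> 0, (acb) -> 0.
Now take the inner product of this character with each irreducible chi from the table, <chi_3*chi_4, chi> = (1/12) sum_C |C| (chi_3*chi_4)(C) conj(chi(C)):
  <chi_3*chi_4, chi_1> = (1/12)[1*(3)*conj(1) + 3*(-1)*conj(1) + 4*(0)*conj(1) + 4*(0)*conj(1)]
      = (1/12)[(3) + (-3) + (0) + (0)] = 0/12 = 0
  <chi_3*chi_4, chi_2> = (1/12)[1*(3)*conj(1) + 3*(-1)*conj(1) + 4*(0)*conj(exp(2*I*pi/3)) + 4*(0)*conj(exp(-2*I*pi/3))]
      = (1/12)[(3) + (-3) + (0) + (0)] = 0/12 = 0
  <chi_3*chi_4, chi_3> = (1/12)[1*(3)*conj(1) + 3*(-1)*conj(1) + 4*(0)*conj(exp(-2*I*pi/3)) + 4*(0)*conj(exp(2*I*pi/3))]
      = (1/12)[(3) + (-3) + (0) + (0)] = 0/12 = 0
  <chi_3*chi_4, chi_4> = (1/12)[1*(3)*conj(3) + 3*(-1)*conj(-1) + 4*(0)*conj(0) + 4*(0)*conj(0)]
      = (1/12)[(9) + (3) + (0) + (0)] = 12/12 = 1
(Exp terms are combined using exp(i*s)*conj(exp(i*t)) = exp(i*(s-t)), and sums of them are collapsed using the identity that for every m > 1 the m distinct m-th roots of unity sum to 0, e.g. 1 + exp(2*I*pi/3) + exp(-2*I*pi/3) = 0.)
Hence the multiplicities are chi_4: 1. Dimension check: dim(chi_3)*dim(chi_4) = 1*3 = 3 and sum (mult * dim) = 1*3 = 3.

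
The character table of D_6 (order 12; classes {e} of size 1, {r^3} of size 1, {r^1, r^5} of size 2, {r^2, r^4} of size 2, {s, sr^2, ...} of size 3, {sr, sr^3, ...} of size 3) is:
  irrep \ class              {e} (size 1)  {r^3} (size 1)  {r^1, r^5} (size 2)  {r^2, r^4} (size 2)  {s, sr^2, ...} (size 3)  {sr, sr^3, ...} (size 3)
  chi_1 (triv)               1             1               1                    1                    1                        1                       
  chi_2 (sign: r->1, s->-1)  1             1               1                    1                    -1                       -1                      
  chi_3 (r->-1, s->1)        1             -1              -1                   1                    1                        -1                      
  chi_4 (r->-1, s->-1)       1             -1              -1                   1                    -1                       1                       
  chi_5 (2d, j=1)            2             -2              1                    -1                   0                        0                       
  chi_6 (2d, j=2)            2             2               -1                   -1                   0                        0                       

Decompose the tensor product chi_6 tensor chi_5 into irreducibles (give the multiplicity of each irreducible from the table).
chi_6 tensor chi_5 = chi_3 + chi_4 + chi_5 (all other irreducibles have multiplicity 0).

Argument: The character of a tensor product is the pointwise product (chi_6 * chi_5)(C) = chi_6(C) * chi_5(C):
  {e}: (2)*(2), {r^3}: (2)*(-2), {r^1, r^5}: (-1)*(1), {r^2, r^4}: (-1)*(-1), {s, sr^2, ...}: (0)*(0), {sr, sr^3, ...}: (0)*(0)
so (chi_6 * chi_5) takes values
  {e} -> 4, {r^3} -> -4, {r^1, r^5} -> -1, {r^2, r^4} -> 1, {s, sr^2, ...} -> 0, {sr, sr^3, ...} -> 0.
Now take the inner product of this character with each irreducible chi from the table, <chi_6*chi_5, chi> = (1/12) sum_C |C| (chi_6*chi_5)(C) conj(chi(C)):
  <chi_6*chi_5, chi_1> = (1/12)[1*(4)*conj(1) + 1*(-4)*conj(1) + 2*(-1)*conj(1) + 2*(1)*conj(1) + 3*(0)*conj(1) + 3*(0)*conj(1)]
      = (1/12)[(4) + (-4) + (-2) + (2) + (0) + (0)] = 0/12 = 0
  <chi_6*chi_5, chi_2> = (1/12)[1*(4)*conj(1) + 1*(-4)*conj(1) + 2*(-1)*conj(1) + 2*(1)*conj(1) + 3*(0)*conj(-1) + 3*(0)*conj(-1)]
      = (1/12)[(4) + (-4) + (-2) + (2) + (0) + (0)] = 0/12 = 0
  <chi_6*chi_5, chi_3> = (1/12)[1*(4)*conj(1) + 1*(-4)*conj(-1) + 2*(-1)*conj(-1) + 2*(1)*conj(1) + 3*(0)*conj(1) + 3*(0)*conj(-1)]
      = (1/12)[(4) + (4) + (2) + (2) + (0) + (0)] = 12/12 = 1
  <chi_6*chi_5, chi_4> = (1/12)[1*(4)*conj(1) + 1*(-4)*conj(-1) + 2*(-1)*conj(-1) + 2*(1)*conj(1) + 3*(0)*conj(-1) + 3*(0)*conj(1)]
      = (1/12)[(4) + (4) + (2) + (2) + (0) + (0)] = 12/12 = 1
  <chi_6*chi_5, chi_5> = (1/12)[1*(4)*conj(2) + 1*(-4)*conj(-2) + 2*(-1)*conj(1) + 2*(1)*conj(-1) + 3*(0)*conj(0) + 3*(0)*conj(0)]
      = (1/12)[(8) + (8) + (-2) + (-2) + (0) + (0)] = 12/12 = 1
  <chi_6*chi_5, chi_6> = (1/12)[1*(4)*conj(2) + 1*(-4)*conj(2) + 2*(-1)*conj(-1) + 2*(1)*conj(-1) + 3*(0)*conj(0) + 3*(0)*conj(0)]
      = (1/12)[(8) + (-8) + (2) + (-2) + (0) + (0)] = 0/12 = 0
Hence the multiplicities are chi_3: 1, chi_4: 1, chi_5: 1. Dimension check: dim(chi_6)*dim(chi_5) = 2*2 = 4 and sum (mult * dim) = 1*1 + 1*1 + 1*2 = 4.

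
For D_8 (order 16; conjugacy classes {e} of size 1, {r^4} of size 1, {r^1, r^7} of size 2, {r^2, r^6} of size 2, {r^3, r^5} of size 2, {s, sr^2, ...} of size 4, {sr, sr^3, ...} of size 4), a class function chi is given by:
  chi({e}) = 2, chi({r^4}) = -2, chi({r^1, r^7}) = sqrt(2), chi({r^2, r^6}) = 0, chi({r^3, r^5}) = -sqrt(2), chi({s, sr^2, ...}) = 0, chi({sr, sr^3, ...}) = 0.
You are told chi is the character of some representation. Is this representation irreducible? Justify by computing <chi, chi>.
Irreducible: <chi, chi> = 1.

Why: <chi, chi> = (1/|G|) sum_C |C| * |chi(C)|^2 = (1/16)[1*|2|^2 + 1*|-2|^2 + 2*|sqrt(2)|^2 + 2*|0|^2 + 2*|-sqrt(2)|^2 + 4*|0|^2 + 4*|0|^2]
  = (1/16)[(4) + (4) + (4) + (0) + (4) + (0) + (0)] = 16/16 = 1.
A character is irreducible iff <chi, chi> = 1, so this representation is irreducible.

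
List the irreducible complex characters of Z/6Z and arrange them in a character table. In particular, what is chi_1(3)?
Character table of Z/6Z (irreps indexed chi_0,...,chi_5 with chi_k(m) = zeta_6^(k*m), zeta_6 = exp(2*pi*i/6)):
  irrep \ class  {0} (size 1)  {1} (size 1)    {2} (size 1)    {3} (size 1)  {4} (size 1)    {5} (size 1)  
  chi_0          1             1               1               1             1               1             
  chi_1          1             exp(I*pi/3)     exp(2*I*pi/3)   -1            exp(-2*I*pi/3)  exp(-I*pi/3)  
  chi_2          1             exp(2*I*pi/3)   exp(-2*I*pi/3)  1             exp(2*I*pi/3)   exp(-2*I*pi/3)
  chi_3          1             -1              1               -1            1               -1            
  chi_4          1             exp(-2*I*pi/3)  exp(2*I*pi/3)   1             exp(-2*I*pi/3)  exp(2*I*pi/3) 
  chi_5          1             exp(-I*pi/3)    exp(-2*I*pi/3)  -1            exp(2*I*pi/3)   exp(I*pi/3)   

Spot check: chi_1(3) = zeta_6^(1*3) = zeta_6^3 = -1.

Why: Z/6Z is abelian, so all 6 irreducible complex representations are 1-dimensional. They are given by chi_k(m) = zeta_6^(k*m) for k = 0,...,5. Row orthogonality: sum_m chi_k(m) conj(chi_l(m)) = 6 * [k = l].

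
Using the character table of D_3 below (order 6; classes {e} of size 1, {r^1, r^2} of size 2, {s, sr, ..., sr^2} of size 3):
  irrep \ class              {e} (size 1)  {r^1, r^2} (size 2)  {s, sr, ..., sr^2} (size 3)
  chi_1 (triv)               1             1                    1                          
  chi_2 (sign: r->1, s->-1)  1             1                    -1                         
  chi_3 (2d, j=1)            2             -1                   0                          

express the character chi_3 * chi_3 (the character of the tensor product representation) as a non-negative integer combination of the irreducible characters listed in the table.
chi_3 tensor chi_3 = chi_1 + chi_2 + chi_3 (all other irreducibles have multiplicity 0).

Details: The character of a tensor product is the pointwise product (chi_3 * chi_3)(C) = chi_3(C) * chi_3(C):
  {e}: (2)*(2), {r^1, r^2}: (-1)*(-1), {s, sr, ..., sr^2}: (0)*(0)
so (chi_3 * chi_3) takes values
  {e} -> 4, {r^1, r^2} -> 1, {s, sr, ..., sr^2} -> 0.
Now take the inner product of this character with each irreducible chi from the table, <chi_3*chi_3, chi> = (1/6) sum_C |C| (chi_3*chi_3)(C) conj(chi(C)):
  <chi_3*chi_3, chi_1> = (1/6)[1*(4)*conj(1) + 2*(1)*conj(1) + 3*(0)*conj(1)]
      = (1/6)[(4) + (2) + (0)] = 6/6 = 1
  <chi_3*chi_3, chi_2> = (1/6)[1*(4)*conj(1) + 2*(1)*conj(1) + 3*(0)*conj(-1)]
      = (1/6)[(4) + (2) + (0)] = 6/6 = 1
  <chi_3*chi_3, chi_3> = (1/6)[1*(4)*conj(2) + 2*(1)*conj(-1) + 3*(0)*conj(0)]
      = (1/6)[(8) + (-2) + (0)] = 6/6 = 1
Hence the multiplicities are chi_1: 1, chi_2: 1, chi_3: 1. Dimension check: dim(chi_3)*dim(chi_3) = 2*2 = 4 and sum (mult * dim) = 1*1 + 1*1 + 1*2 = 4.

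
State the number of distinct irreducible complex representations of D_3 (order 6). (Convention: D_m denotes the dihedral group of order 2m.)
3

Working: The number of irreducible complex representations of a finite group equals its number of conjugacy classes. D_3 has 3 conjugacy classes ((n+3)/2 for n odd), so D_3 (order 6) has exactly 3 irreducible complex representations.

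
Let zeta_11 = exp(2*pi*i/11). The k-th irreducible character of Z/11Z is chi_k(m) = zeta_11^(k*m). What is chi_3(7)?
chi_3(7) = zeta_11^21 = exp(-2*I*pi/11)

Reasoning: chi_3(7) = zeta_11^(3*7) = zeta_11^21. Since zeta_11^11 = 1, this equals zeta_11^10 = exp(2*pi*i*10/11) = exp(-2*I*pi/11).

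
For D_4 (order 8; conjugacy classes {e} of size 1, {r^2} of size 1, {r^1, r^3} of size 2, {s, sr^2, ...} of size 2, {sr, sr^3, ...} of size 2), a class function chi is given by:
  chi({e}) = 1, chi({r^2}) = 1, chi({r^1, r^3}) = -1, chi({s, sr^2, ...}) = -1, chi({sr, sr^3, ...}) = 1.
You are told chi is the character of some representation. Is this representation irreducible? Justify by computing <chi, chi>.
Irreducible: <chi, chi> = 1.

Explanation: <chi, chi> = (1/|G|) sum_C |C| * |chi(C)|^2 = (1/8)[1*|1|^2 + 1*|1|^2 + 2*|-1|^2 + 2*|-1|^2 + 2*|1|^2]
  = (1/8)[(1) + (1) + (2) + (2) + (2)] = 8/8 = 1.
A character is irreducible iff <chi, chi> = 1, so this representation is irreducible.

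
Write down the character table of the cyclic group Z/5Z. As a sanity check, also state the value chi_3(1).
Character table of Z/5Z (irreps indexed chi_0,...,chi_4 with chi_k(m) = zeta_5^(k*m), zeta_5 = exp(2*pi*i/5)):
  irrep \ class  {0} (size 1)  {1} (size 1)    {2} (size 1)    {3} (size 1)    {4} (size 1)  
  chi_0          1             1               1               1               1             
  chi_1          1             exp(2*I*pi/5)   exp(4*I*pi/5)   exp(-4*I*pi/5)  exp(-2*I*pi/5)
  chi_2          1             exp(4*I*pi/5)   exp(-2*I*pi/5)  exp(2*I*pi/5)   exp(-4*I*pi/5)
  chi_3          1             exp(-4*I*pi/5)  exp(2*I*pi/5)   exp(-2*I*pi/5)  exp(4*I*pi/5) 
  chi_4          1             exp(-2*I*pi/5)  exp(-4*I*pi/5)  exp(4*I*pi/5)   exp(2*I*pi/5) 

Spot check: chi_3(1) = zeta_5^(3*1) = zeta_5^3 = exp(-4*I*pi/5).

Z/5Z is abelian, so all 5 irreducible complex representations are 1-dimensional. They are given by chi_k(m) = zeta_5^(k*m) for k = 0,...,4. Row orthogonality: sum_m chi_k(m) conj(chi_l(m)) = 5 * [k = l].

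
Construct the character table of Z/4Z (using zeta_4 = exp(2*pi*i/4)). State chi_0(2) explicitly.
Character table of Z/4Z (irreps indexed chi_0,...,chi_3 with chi_k(m) = zeta_4^(k*m), zeta_4 = exp(2*pi*i/4)):
  irrep \ class  {0} (size 1)  {1} (size 1)  {2} (size 1)  {3} (size 1)
  chi_0          1             1             1             1           
  chi_1          1             I             -1            -I          
  chi_2          1             -1            1             -1          
  chi_3          1             -I            -1            I           

Spot check: chi_0(2) = zeta_4^(0*2) = zeta_4^0 = 1.

Working: Z/4Z is abelian, so all 4 irreducible complex representations are 1-dimensional. They are given by chi_k(m) = zeta_4^(k*m) for k = 0,...,3. Row orthogonality: sum_m chi_k(m) conj(chi_l(m)) = 4 * [k = l].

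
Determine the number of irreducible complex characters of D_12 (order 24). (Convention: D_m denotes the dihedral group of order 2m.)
9

Solution. The number of irreducible complex representations of a finite group equals its number of conjugacy classes. D_12 has 9 conjugacy classes (n/2 + 3 for n even), so D_12 (order 24) has exactly 9 irreducible complex representations.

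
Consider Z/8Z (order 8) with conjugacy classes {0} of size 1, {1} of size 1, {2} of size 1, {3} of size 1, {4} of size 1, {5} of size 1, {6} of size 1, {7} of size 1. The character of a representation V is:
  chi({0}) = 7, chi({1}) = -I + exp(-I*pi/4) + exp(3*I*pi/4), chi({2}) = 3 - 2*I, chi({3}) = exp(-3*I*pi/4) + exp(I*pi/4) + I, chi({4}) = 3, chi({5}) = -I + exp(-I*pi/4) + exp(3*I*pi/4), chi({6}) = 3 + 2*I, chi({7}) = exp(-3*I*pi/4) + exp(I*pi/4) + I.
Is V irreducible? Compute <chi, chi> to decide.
Not irreducible (reducible): <chi, chi> = 11 > 1.

Working: <chi, chi> = (1/|G|) sum_C |C| * |chi(C)|^2 = (1/8)[1*|7|^2 + 1*|-I + exp(-I*pi/4) + exp(3*I*pi/4)|^2 + 1*|3 - 2*I|^2 + 1*|exp(-3*I*pi/4) + exp(I*pi/4) + I|^2 + 1*|3|^2 + 1*|-I + exp(-I*pi/4) + exp(3*I*pi/4)|^2 + 1*|3 + 2*I|^2 + 1*|exp(-3*I*pi/4) + exp(I*pi/4) + I|^2]
  = (1/8)[(49) + (1) + (13) + (1) + (9) + (1) + (13) + (1)] = 88/8 = 11.
(Exp terms are combined using exp(i*s)*conj(exp(i*t)) = exp(i*(s-t)), and sums of them are collapsed using the identity that for every m > 1 the m distinct m-th roots of unity sum to 0, e.g. 1 + exp(2*I*pi/3) + exp(-2*I*pi/3) = 0.)
A character is irreducible iff <chi, chi> = 1, so this representation is reducible.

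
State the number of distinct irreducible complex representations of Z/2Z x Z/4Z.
8

Working: The number of irreducible complex representations of a finite group equals its number of conjugacy classes. Z/2Z x Z/4Z is abelian of order 8, so every element is its own conjugacy class: 8 classes, so Z/2Z x Z/4Z (order 8) has exactly 8 irreducible complex representations.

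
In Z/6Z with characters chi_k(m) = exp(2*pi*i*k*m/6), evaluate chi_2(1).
chi_2(1) = zeta_6^2 = exp(2*I*pi/3)

chi_2(1) = zeta_6^(2*1) = zeta_6^2. Since zeta_6^6 = 1, this equals zeta_6^2 = exp(2*pi*i*2/6) = exp(2*I*pi/3).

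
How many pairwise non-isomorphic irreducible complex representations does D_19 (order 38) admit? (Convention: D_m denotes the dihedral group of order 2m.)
11

Derivation: The number of irreducible complex representations of a finite group equals its number of conjugacy classes. D_19 has 11 conjugacy classes ((n+3)/2 for n odd), so D_19 (order 38) has exactly 11 irreducible complex representations.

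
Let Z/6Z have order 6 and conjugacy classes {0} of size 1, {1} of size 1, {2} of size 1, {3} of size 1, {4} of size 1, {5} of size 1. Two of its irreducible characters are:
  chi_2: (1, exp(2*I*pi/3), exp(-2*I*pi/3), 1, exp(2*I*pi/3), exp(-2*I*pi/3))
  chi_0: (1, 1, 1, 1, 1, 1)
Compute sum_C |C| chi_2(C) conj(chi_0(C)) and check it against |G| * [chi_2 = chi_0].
Sum = 0; so <chi_2, chi_0> = 0 (distinct irreducibles are orthogonal).

Argument: Compute term by term over conjugacy classes (|C| * chi_2(C) * conj(chi_0(C))):
  1*(1)*conj(1) + 1*(exp(2*I*pi/3))*conj(1) + 1*(exp(-2*I*pi/3))*conj(1) + 1*(1)*conj(1) + 1*(exp(2*I*pi/3))*conj(1) + 1*(exp(-2*I*pi/3))*conj(1)
  = (1) + (exp(2*I*pi/3)) + (exp(-2*I*pi/3)) + (1) + (exp(2*I*pi/3)) + (exp(-2*I*pi/3))
  = 0.
(Exp terms are combined using exp(i*s)*conj(exp(i*t)) = exp(i*(s-t)), and sums of them are collapsed using the identity that for every m > 1 the m distinct m-th roots of unity sum to 0, e.g. 1 + exp(2*I*pi/3) + exp(-2*I*pi/3) = 0.)
Dividing by |G| = 6 gives 0/6 = 0, matching the row-orthogonality relation <chi_2, chi_0> = [chi_2 = chi_0].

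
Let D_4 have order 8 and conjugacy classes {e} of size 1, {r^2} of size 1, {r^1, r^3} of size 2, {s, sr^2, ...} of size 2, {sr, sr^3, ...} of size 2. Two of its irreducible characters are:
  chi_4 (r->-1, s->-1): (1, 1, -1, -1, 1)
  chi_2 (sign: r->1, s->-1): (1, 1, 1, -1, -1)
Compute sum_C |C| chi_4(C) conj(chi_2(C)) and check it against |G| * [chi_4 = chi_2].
Sum = 0; so <chi_4, chi_2> = 0 (distinct irreducibles are orthogonal).

Working: Compute term by term over conjugacy classes (|C| * chi_4(C) * conj(chi_2(C))):
  1*(1)*conj(1) + 1*(1)*conj(1) + 2*(-1)*conj(1) + 2*(-1)*conj(-1) + 2*(1)*conj(-1)
  = (1) + (1) + (-2) + (2) + (-2)
  = 0.
Dividing by |G| = 8 gives 0/8 = 0, matching the row-orthogonality relation <chi_4, chi_2> = [chi_4 = chi_2].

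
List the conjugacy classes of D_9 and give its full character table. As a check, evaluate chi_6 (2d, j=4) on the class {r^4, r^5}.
Conjugacy classes: {e} of size 1, {r^1, r^8} of size 2, {r^2, r^7} of size 2, {r^3, r^6} of size 2, {r^4, r^5} of size 2, {s, sr, ..., sr^8} of size 9.
Character table:
  irrep \ class              {e} (size 1)  {r^1, r^8} (size 2)  {r^2, r^7} (size 2)  {r^3, r^6} (size 2)  {r^4, r^5} (size 2)  {s, sr, ..., sr^8} (size 9)
  chi_1 (triv)               1             1                    1                    1                    1                    1                          
  chi_2 (sign: r->1, s->-1)  1             1                    1                    1                    1                    -1                         
  chi_3 (2d, j=1)            2             2*cos(2*pi/9)        2*cos(4*pi/9)        -1                   -2*cos(pi/9)         0                          
  chi_4 (2d, j=2)            2             2*cos(4*pi/9)        -2*cos(pi/9)         -1                   2*cos(2*pi/9)        0                          
  chi_5 (2d, j=3)            2             -1                   -1                   2                    -1                   0                          
  chi_6 (2d, j=4)            2             -2*cos(pi/9)         2*cos(2*pi/9)        -1                   2*cos(4*pi/9)        0                          

Spot check: chi_6 (2d, j=4) on {r^4, r^5} = 2*cos(4*pi/9).

Working: D_9 has order 2*9 = 18 with 6 conjugacy classes, hence 6 irreducibles. Sum of squared dims 1 + 1 + 4 + 4 + 4 + 4 = 18 = |G|. Linear characters come from the abelianisation; the 2-dimensional irreps have character r^k -> 2*cos(2*pi*j*k/9), reflections -> 0.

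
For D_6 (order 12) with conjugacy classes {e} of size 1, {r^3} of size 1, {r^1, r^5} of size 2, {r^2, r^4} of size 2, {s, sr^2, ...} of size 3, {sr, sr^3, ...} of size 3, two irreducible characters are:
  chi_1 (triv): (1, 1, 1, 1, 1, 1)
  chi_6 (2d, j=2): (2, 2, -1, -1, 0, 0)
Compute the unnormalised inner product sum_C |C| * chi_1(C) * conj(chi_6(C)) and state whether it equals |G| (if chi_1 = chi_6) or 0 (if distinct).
Sum = 0; so <chi_1, chi_6> = 0 (distinct irreducibles are orthogonal).

Compute term by term over conjugacy classes (|C| * chi_1(C) * conj(chi_6(C))):
  1*(1)*conj(2) + 1*(1)*conj(2) + 2*(1)*conj(-1) + 2*(1)*conj(-1) + 3*(1)*conj(0) + 3*(1)*conj(0)
  = (2) + (2) + (-2) + (-2) + (0) + (0)
  = 0.
Dividing by |G| = 12 gives 0/12 = 0, matching the row-orthogonality relation <chi_1, chi_6> = [chi_1 = chi_6].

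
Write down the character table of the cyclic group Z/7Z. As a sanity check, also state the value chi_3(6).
Character table of Z/7Z (irreps indexed chi_0,...,chi_6 with chi_k(m) = zeta_7^(k*m), zeta_7 = exp(2*pi*i/7)):
  irrep \ class  {0} (size 1)  {1} (size 1)    {2} (size 1)    {3} (size 1)    {4} (size 1)    {5} (size 1)    {6} (size 1)  
  chi_0          1             1               1               1               1               1               1             
  chi_1          1             exp(2*I*pi/7)   exp(4*I*pi/7)   exp(6*I*pi/7)   exp(-6*I*pi/7)  exp(-4*I*pi/7)  exp(-2*I*pi/7)
  chi_2          1             exp(4*I*pi/7)   exp(-6*I*pi/7)  exp(-2*I*pi/7)  exp(2*I*pi/7)   exp(6*I*pi/7)   exp(-4*I*pi/7)
  chi_3          1             exp(6*I*pi/7)   exp(-2*I*pi/7)  exp(4*I*pi/7)   exp(-4*I*pi/7)  exp(2*I*pi/7)   exp(-6*I*pi/7)
  chi_4          1             exp(-6*I*pi/7)  exp(2*I*pi/7)   exp(-4*I*pi/7)  exp(4*I*pi/7)   exp(-2*I*pi/7)  exp(6*I*pi/7) 
  chi_5          1             exp(-4*I*pi/7)  exp(6*I*pi/7)   exp(2*I*pi/7)   exp(-2*I*pi/7)  exp(-6*I*pi/7)  exp(4*I*pi/7) 
  chi_6          1             exp(-2*I*pi/7)  exp(-4*I*pi/7)  exp(-6*I*pi/7)  exp(6*I*pi/7)   exp(4*I*pi/7)   exp(2*I*pi/7) 

Spot check: chi_3(6) = zeta_7^(3*6) = zeta_7^18 = exp(-6*I*pi/7).

Details: Z/7Z is abelian, so all 7 irreducible complex representations are 1-dimensional. They are given by chi_k(m) = zeta_7^(k*m) for k = 0,...,6. Row orthogonality: sum_m chi_k(m) conj(chi_l(m)) = 7 * [k = l].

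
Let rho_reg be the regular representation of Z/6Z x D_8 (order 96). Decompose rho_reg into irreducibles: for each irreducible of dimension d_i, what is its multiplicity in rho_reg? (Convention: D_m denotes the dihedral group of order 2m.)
Each irreducible V_i of dimension d_i appears with multiplicity d_i, i.e. rho_reg = (direct sum over all irreducibles V_i) d_i V_i. The irreducible dimensions for Z/6Z x D_8 are 1, 1, 1, 1, 1, 1, 1, 1, 1, 1, 1, 1, 1, 1, 1, 1, 1, 1, 1, 1, 1, 1, 1, 1, 2, 2, 2, 2, 2, 2, 2, 2, 2, 2, 2, 2, 2, 2, 2, 2, 2, 2: 24 irreducibles of dimension 1, each with multiplicity 1; 18 irreducibles of dimension 2, each with multiplicity 2. Total dimension 24*1*1 + 18*2*2 = 96 = |G|.

Explanation: General theorem: in the regular representation of a finite group G, each irreducible appears with multiplicity equal to its dimension. Check: dim(rho_reg) = sum d_i^2 = 1 + 1 + 1 + 1 + 1 + 1 + 1 + 1 + 1 + 1 + 1 + 1 + 1 + 1 + 1 + 1 + 1 + 1 + 1 + 1 + 1 + 1 + 1 + 1 + 4 + 4 + 4 + 4 + 4 + 4 + 4 + 4 + 4 + 4 + 4 + 4 + 4 + 4 + 4 + 4 + 4 + 4 = 96 = |G|.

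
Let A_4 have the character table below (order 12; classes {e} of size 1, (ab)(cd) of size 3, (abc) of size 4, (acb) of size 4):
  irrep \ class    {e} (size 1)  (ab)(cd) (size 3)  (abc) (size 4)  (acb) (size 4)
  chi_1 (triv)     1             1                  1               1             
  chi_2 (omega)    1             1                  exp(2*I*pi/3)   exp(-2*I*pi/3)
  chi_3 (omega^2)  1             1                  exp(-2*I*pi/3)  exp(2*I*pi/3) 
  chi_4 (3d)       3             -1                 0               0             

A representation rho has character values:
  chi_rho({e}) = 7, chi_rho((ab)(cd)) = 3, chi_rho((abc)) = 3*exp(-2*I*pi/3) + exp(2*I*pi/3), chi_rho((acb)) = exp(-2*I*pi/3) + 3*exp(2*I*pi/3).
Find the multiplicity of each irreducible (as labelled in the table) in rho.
Multiplicities: chi_1: 0, chi_2: 1, chi_3: 3, chi_4: 1.

Why: Use <chi_rho, chi> = (1/|G|) sum_C |C| * chi_rho(C) * conj(chi(C)) with |G| = 12 for each irreducible chi in the table:
  <chi_rho, chi_1> = (1/12)[1*(7)*conj(1) + 3*(3)*conj(1) + 4*(3*exp(-2*I*pi/3) + exp(2*I*pi/3))*conj(1) + 4*(exp(-2*I*pi/3) + 3*exp(2*I*pi/3))*conj(1)]
      = (1/12)[(7) + (9) + (12*exp(-2*I*pi/3) + 4*exp(2*I*pi/3)) + (4*exp(-2*I*pi/3) + 12*exp(2*I*pi/3))] = 0/12 = 0
  <chi_rho, chi_2> = (1/12)[1*(7)*conj(1) + 3*(3)*conj(1) + 4*(3*exp(-2*I*pi/3) + exp(2*I*pi/3))*conj(exp(2*I*pi/3)) + 4*(exp(-2*I*pi/3) + 3*exp(2*I*pi/3))*conj(exp(-2*I*pi/3))]
      = (1/12)[(7) + (9) + (4 + 12*exp(2*I*pi/3)) + (4 + 12*exp(-2*I*pi/3))] = 12/12 = 1
  <chi_rho, chi_3> = (1/12)[1*(7)*conj(1) + 3*(3)*conj(1) + 4*(3*exp(-2*I*pi/3) + exp(2*I*pi/3))*conj(exp(-2*I*pi/3)) + 4*(exp(-2*I*pi/3) + 3*exp(2*I*pi/3))*conj(exp(2*I*pi/3))]
      = (1/12)[(7) + (9) + (12 + 4*exp(-2*I*pi/3)) + (12 + 4*exp(2*I*pi/3))] = 36/12 = 3
  <chi_rho, chi_4> = (1/12)[1*(7)*conj(3) + 3*(3)*conj(-1) + 4*(3*exp(-2*I*pi/3) + exp(2*I*pi/3))*conj(0) + 4*(exp(-2*I*pi/3) + 3*exp(2*I*pi/3))*conj(0)]
      = (1/12)[(21) + (-9) + (0) + (0)] = 12/12 = 1
(Exp terms are combined using exp(i*s)*conj(exp(i*t)) = exp(i*(s-t)), and sums of them are collapsed using the identity that for every m > 1 the m distinct m-th roots of unity sum to 0, e.g. 1 + exp(2*I*pi/3) + exp(-2*I*pi/3) = 0.)
Dimension check: dim(rho) = sum (mult * dim) = 0*1 + 1*1 + 3*1 + 1*3 = 7 = chi_rho(e) = 7.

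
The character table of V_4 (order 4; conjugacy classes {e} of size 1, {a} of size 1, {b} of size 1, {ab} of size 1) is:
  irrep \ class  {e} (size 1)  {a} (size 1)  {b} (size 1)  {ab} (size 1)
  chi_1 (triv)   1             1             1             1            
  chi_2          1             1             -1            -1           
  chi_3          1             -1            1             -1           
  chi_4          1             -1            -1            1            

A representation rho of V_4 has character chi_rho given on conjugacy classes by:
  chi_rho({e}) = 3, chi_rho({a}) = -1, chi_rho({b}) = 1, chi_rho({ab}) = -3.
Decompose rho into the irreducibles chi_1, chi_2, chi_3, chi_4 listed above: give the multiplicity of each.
Multiplicities: chi_1: 0, chi_2: 1, chi_3: 2, chi_4: 0.

Solution. Use <chi_rho, chi> = (1/|G|) sum_C |C| * chi_rho(C) * conj(chi(C)) with |G| = 4 for each irreducible chi in the table:
  <chi_rho, chi_1> = (1/4)[1*(3)*conj(1) + 1*(-1)*conj(1) + 1*(1)*conj(1) + 1*(-3)*conj(1)]
      = (1/4)[(3) + (-1) + (1) + (-3)] = 0/4 = 0
  <chi_rho, chi_2> = (1/4)[1*(3)*conj(1) + 1*(-1)*conj(1) + 1*(1)*conj(-1) + 1*(-3)*conj(-1)]
      = (1/4)[(3) + (-1) + (-1) + (3)] = 4/4 = 1
  <chi_rho, chi_3> = (1/4)[1*(3)*conj(1) + 1*(-1)*conj(-1) + 1*(1)*conj(1) + 1*(-3)*conj(-1)]
      = (1/4)[(3) + (1) + (1) + (3)] = 8/4 = 2
  <chi_rho, chi_4> = (1/4)[1*(3)*conj(1) + 1*(-1)*conj(-1) + 1*(1)*conj(-1) + 1*(-3)*conj(1)]
      = (1/4)[(3) + (1) + (-1) + (-3)] = 0/4 = 0
Dimension check: dim(rho) = sum (mult * dim) = 0*1 + 1*1 + 2*1 + 0*1 = 3 = chi_rho(e) = 3.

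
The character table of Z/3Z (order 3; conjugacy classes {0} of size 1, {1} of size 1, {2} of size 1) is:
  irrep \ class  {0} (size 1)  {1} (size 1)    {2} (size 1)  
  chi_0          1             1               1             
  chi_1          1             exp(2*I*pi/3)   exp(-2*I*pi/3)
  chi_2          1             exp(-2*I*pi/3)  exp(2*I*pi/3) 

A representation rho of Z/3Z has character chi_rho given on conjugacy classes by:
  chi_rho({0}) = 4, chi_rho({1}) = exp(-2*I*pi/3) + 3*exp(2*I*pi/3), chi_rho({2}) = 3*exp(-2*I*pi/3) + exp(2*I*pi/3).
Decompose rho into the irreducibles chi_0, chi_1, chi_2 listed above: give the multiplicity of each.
Multiplicities: chi_0: 0, chi_1: 3, chi_2: 1.

Reasoning: Use <chi_rho, chi> = (1/|G|) sum_C |C| * chi_rho(C) * conj(chi(C)) with |G| = 3 for each irreducible chi in the table:
  <chi_rho, chi_0> = (1/3)[1*(4)*conj(1) + 1*(exp(-2*I*pi/3) + 3*exp(2*I*pi/3))*conj(1) + 1*(3*exp(-2*I*pi/3) + exp(2*I*pi/3))*conj(1)]
      = (1/3)[(4) + (exp(-2*I*pi/3) + 3*exp(2*I*pi/3)) + (3*exp(-2*I*pi/3) + exp(2*I*pi/3))] = 0/3 = 0
  <chi_rho, chi_1> = (1/3)[1*(4)*conj(1) + 1*(exp(-2*I*pi/3) + 3*exp(2*I*pi/3))*conj(exp(2*I*pi/3)) + 1*(3*exp(-2*I*pi/3) + exp(2*I*pi/3))*conj(exp(-2*I*pi/3))]
      = (1/3)[(4) + (3 + exp(2*I*pi/3)) + (3 + exp(-2*I*pi/3))] = 9/3 = 3
  <chi_rho, chi_2> = (1/3)[1*(4)*conj(1) + 1*(exp(-2*I*pi/3) + 3*exp(2*I*pi/3))*conj(exp(-2*I*pi/3)) + 1*(3*exp(-2*I*pi/3) + exp(2*I*pi/3))*conj(exp(2*I*pi/3))]
      = (1/3)[(4) + (1 + 3*exp(-2*I*pi/3)) + (1 + 3*exp(2*I*pi/3))] = 3/3 = 1
(Exp terms are combined using exp(i*s)*conj(exp(i*t)) = exp(i*(s-t)), and sums of them are collapsed using the identity that for every m > 1 the m distinct m-th roots of unity sum to 0, e.g. 1 + exp(2*I*pi/3) + exp(-2*I*pi/3) = 0.)
Dimension check: dim(rho) = sum (mult * dim) = 0*1 + 3*1 + 1*1 = 4 = chi_rho(e) = 4.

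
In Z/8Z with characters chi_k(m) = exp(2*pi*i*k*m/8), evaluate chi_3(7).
chi_3(7) = zeta_8^21 = exp(-3*I*pi/4)

Why: chi_3(7) = zeta_8^(3*7) = zeta_8^21. Since zeta_8^8 = 1, this equals zeta_8^5 = exp(2*pi*i*5/8) = exp(-3*I*pi/4).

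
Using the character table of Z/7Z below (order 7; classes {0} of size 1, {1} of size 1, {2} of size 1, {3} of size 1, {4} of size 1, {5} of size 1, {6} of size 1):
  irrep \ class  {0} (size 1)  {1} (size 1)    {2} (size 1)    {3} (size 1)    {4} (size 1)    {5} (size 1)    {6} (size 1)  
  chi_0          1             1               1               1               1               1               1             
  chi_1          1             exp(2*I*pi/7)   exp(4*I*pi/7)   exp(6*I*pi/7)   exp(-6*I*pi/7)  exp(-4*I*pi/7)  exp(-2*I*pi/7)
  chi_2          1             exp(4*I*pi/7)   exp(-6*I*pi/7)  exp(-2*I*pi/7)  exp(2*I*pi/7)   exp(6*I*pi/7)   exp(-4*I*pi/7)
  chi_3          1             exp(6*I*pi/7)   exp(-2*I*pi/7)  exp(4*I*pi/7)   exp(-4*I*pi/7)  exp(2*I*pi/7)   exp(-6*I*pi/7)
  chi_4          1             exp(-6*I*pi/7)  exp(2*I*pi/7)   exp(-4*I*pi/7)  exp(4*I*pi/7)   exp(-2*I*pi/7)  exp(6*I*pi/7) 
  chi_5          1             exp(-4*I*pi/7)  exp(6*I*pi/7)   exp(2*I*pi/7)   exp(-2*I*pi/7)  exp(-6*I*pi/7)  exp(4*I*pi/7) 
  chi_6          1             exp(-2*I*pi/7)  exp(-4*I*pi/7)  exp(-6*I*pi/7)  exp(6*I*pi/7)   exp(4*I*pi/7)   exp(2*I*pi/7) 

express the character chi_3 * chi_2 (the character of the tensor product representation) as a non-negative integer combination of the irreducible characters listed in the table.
chi_3 tensor chi_2 = chi_5 (all other irreducibles have multiplicity 0).

Proof sketch: The character of a tensor product is the pointwise product (chi_3 * chi_2)(C) = chi_3(C) * chi_2(C):
  {0}: (1)*(1), {1}: (exp(6*I*pi/7))*(exp(4*I*pi/7)), {2}: (exp(-2*I*pi/7))*(exp(-6*I*pi/7)), {3}: (exp(4*I*pi/7))*(exp(-2*I*pi/7)), {4}: (exp(-4*I*pi/7))*(exp(2*I*pi/7)), {5}: (exp(2*I*pi/7))*(exp(6*I*pi/7)), {6}: (exp(-6*I*pi/7))*(exp(-4*I*pi/7))
so (chi_3 * chi_2) takes values
  {0} -> 1, {1} -> exp(-4*I*pi/7), {2} -> exp(6*I*pi/7), {3} -> exp(2*I*pi/7), {4} -> exp(-2*I*pi/7), {5} -> exp(-6*I*pi/7), {6} -> exp(4*I*pi/7).
Now take the inner product of this character with each irreducible chi from the table, <chi_3*chi_2, chi> = (1/7) sum_C |C| (chi_3*chi_2)(C) conj(chi(C)):
  <chi_3*chi_2, chi_0> = (1/7)[1*(1)*conj(1) + 1*(exp(-4*I*pi/7))*conj(1) + 1*(exp(6*I*pi/7))*conj(1) + 1*(exp(2*I*pi/7))*conj(1) + 1*(exp(-2*I*pi/7))*conj(1) + 1*(exp(-6*I*pi/7))*conj(1) + 1*(exp(4*I*pi/7))*conj(1)]
      = (1/7)[(1) + (exp(-4*I*pi/7)) + (exp(6*I*pi/7)) + (exp(2*I*pi/7)) + (exp(-2*I*pi/7)) + (exp(-6*I*pi/7)) + (exp(4*I*pi/7))] = 0/7 = 0
  <chi_3*chi_2, chi_1> = (1/7)[1*(1)*conj(1) + 1*(exp(-4*I*pi/7))*conj(exp(2*I*pi/7)) + 1*(exp(6*I*pi/7))*conj(exp(4*I*pi/7)) + 1*(exp(2*I*pi/7))*conj(exp(6*I*pi/7)) + 1*(exp(-2*I*pi/7))*conj(exp(-6*I*pi/7)) + 1*(exp(-6*I*pi/7))*conj(exp(-4*I*pi/7)) + 1*(exp(4*I*pi/7))*conj(exp(-2*I*pi/7))]
      = (1/7)[(1) + (exp(-6*I*pi/7)) + (exp(2*I*pi/7)) + (exp(-4*I*pi/7)) + (exp(4*I*pi/7)) + (exp(-2*I*pi/7)) + (exp(6*I*pi/7))] = 0/7 = 0
  <chi_3*chi_2, chi_2> = (1/7)[1*(1)*conj(1) + 1*(exp(-4*I*pi/7))*conj(exp(4*I*pi/7)) + 1*(exp(6*I*pi/7))*conj(exp(-6*I*pi/7)) + 1*(exp(2*I*pi/7))*conj(exp(-2*I*pi/7)) + 1*(exp(-2*I*pi/7))*conj(exp(2*I*pi/7)) + 1*(exp(-6*I*pi/7))*conj(exp(6*I*pi/7)) + 1*(exp(4*I*pi/7))*conj(exp(-4*I*pi/7))]
      = (1/7)[(1) + (exp(6*I*pi/7)) + (exp(-2*I*pi/7)) + (exp(4*I*pi/7)) + (exp(-4*I*pi/7)) + (exp(2*I*pi/7)) + (exp(-6*I*pi/7))] = 0/7 = 0
  <chi_3*chi_2, chi_3> = (1/7)[1*(1)*conj(1) + 1*(exp(-4*I*pi/7))*conj(exp(6*I*pi/7)) + 1*(exp(6*I*pi/7))*conj(exp(-2*I*pi/7)) + 1*(exp(2*I*pi/7))*conj(exp(4*I*pi/7)) + 1*(exp(-2*I*pi/7))*conj(exp(-4*I*pi/7)) + 1*(exp(-6*I*pi/7))*conj(exp(2*I*pi/7)) + 1*(exp(4*I*pi/7))*conj(exp(-6*I*pi/7))]
      = (1/7)[(1) + (exp(4*I*pi/7)) + (exp(-6*I*pi/7)) + (exp(-2*I*pi/7)) + (exp(2*I*pi/7)) + (exp(6*I*pi/7)) + (exp(-4*I*pi/7))] = 0/7 = 0
  <chi_3*chi_2, chi_4> = (1/7)[1*(1)*conj(1) + 1*(exp(-4*I*pi/7))*conj(exp(-6*I*pi/7)) + 1*(exp(6*I*pi/7))*conj(exp(2*I*pi/7)) + 1*(exp(2*I*pi/7))*conj(exp(-4*I*pi/7)) + 1*(exp(-2*I*pi/7))*conj(exp(4*I*pi/7)) + 1*(exp(-6*I*pi/7))*conj(exp(-2*I*pi/7)) + 1*(exp(4*I*pi/7))*conj(exp(6*I*pi/7))]
      = (1/7)[(1) + (exp(2*I*pi/7)) + (exp(4*I*pi/7)) + (exp(6*I*pi/7)) + (exp(-6*I*pi/7)) + (exp(-4*I*pi/7)) + (exp(-2*I*pi/7))] = 0/7 = 0
  <chi_3*chi_2, chi_5> = (1/7)[1*(1)*conj(1) + 1*(exp(-4*I*pi/7))*conj(exp(-4*I*pi/7)) + 1*(exp(6*I*pi/7))*conj(exp(6*I*pi/7)) + 1*(exp(2*I*pi/7))*conj(exp(2*I*pi/7)) + 1*(exp(-2*I*pi/7))*conj(exp(-2*I*pi/7)) + 1*(exp(-6*I*pi/7))*conj(exp(-6*I*pi/7)) + 1*(exp(4*I*pi/7))*conj(exp(4*I*pi/7))]
      = (1/7)[(1) + (1) + (1) + (1) + (1) + (1) + (1)] = 7/7 = 1
  <chi_3*chi_2, chi_6> = (1/7)[1*(1)*conj(1) + 1*(exp(-4*I*pi/7))*conj(exp(-2*I*pi/7)) + 1*(exp(6*I*pi/7))*conj(exp(-4*I*pi/7)) + 1*(exp(2*I*pi/7))*conj(exp(-6*I*pi/7)) + 1*(exp(-2*I*pi/7))*conj(exp(6*I*pi/7)) + 1*(exp(-6*I*pi/7))*conj(exp(4*I*pi/7)) + 1*(exp(4*I*pi/7))*conj(exp(2*I*pi/7))]
      = (1/7)[(1) + (exp(-2*I*pi/7)) + (exp(-4*I*pi/7)) + (exp(-6*I*pi/7)) + (exp(6*I*pi/7)) + (exp(4*I*pi/7)) + (exp(2*I*pi/7))] = 0/7 = 0
(Exp terms are combined using exp(i*s)*conj(exp(i*t)) = exp(i*(s-t)), and sums of them are collapsed using the identity that for every m > 1 the m distinct m-th roots of unity sum to 0, e.g. 1 + exp(2*I*pi/3) + exp(-2*I*pi/3) = 0.)
Hence the multiplicities are chi_5: 1. Dimension check: dim(chi_3)*dim(chi_2) = 1*1 = 1 and sum (mult * dim) = 1*1 = 1.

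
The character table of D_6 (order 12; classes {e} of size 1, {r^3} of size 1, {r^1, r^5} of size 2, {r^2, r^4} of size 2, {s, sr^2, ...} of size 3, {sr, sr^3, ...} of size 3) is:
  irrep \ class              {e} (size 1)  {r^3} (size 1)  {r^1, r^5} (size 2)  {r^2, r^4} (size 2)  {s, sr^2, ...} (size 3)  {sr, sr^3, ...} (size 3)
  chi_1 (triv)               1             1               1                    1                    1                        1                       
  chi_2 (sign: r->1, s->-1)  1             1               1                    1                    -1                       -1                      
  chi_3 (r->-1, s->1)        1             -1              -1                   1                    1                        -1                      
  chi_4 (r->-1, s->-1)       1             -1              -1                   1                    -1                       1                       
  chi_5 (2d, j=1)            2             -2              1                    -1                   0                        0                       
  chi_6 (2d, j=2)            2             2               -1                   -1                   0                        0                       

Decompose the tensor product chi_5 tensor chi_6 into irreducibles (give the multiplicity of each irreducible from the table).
chi_5 tensor chi_6 = chi_3 + chi_4 + chi_5 (all other irreducibles have multiplicity 0).

Working: The character of a tensor product is the pointwise product (chi_5 * chi_6)(C) = chi_5(C) * chi_6(C):
  {e}: (2)*(2), {r^3}: (-2)*(2), {r^1, r^5}: (1)*(-1), {r^2, r^4}: (-1)*(-1), {s, sr^2, ...}: (0)*(0), {sr, sr^3, ...}: (0)*(0)
so (chi_5 * chi_6) takes values
  {e} -> 4, {r^3} -> -4, {r^1, r^5} -> -1, {r^2, r^4} -> 1, {s, sr^2, ...} -> 0, {sr, sr^3, ...} -> 0.
Now take the inner product of this character with each irreducible chi from the table, <chi_5*chi_6, chi> = (1/12) sum_C |C| (chi_5*chi_6)(C) conj(chi(C)):
  <chi_5*chi_6, chi_1> = (1/12)[1*(4)*conj(1) + 1*(-4)*conj(1) + 2*(-1)*conj(1) + 2*(1)*conj(1) + 3*(0)*conj(1) + 3*(0)*conj(1)]
      = (1/12)[(4) + (-4) + (-2) + (2) + (0) + (0)] = 0/12 = 0
  <chi_5*chi_6, chi_2> = (1/12)[1*(4)*conj(1) + 1*(-4)*conj(1) + 2*(-1)*conj(1) + 2*(1)*conj(1) + 3*(0)*conj(-1) + 3*(0)*conj(-1)]
      = (1/12)[(4) + (-4) + (-2) + (2) + (0) + (0)] = 0/12 = 0
  <chi_5*chi_6, chi_3> = (1/12)[1*(4)*conj(1) + 1*(-4)*conj(-1) + 2*(-1)*conj(-1) + 2*(1)*conj(1) + 3*(0)*conj(1) + 3*(0)*conj(-1)]
      = (1/12)[(4) + (4) + (2) + (2) + (0) + (0)] = 12/12 = 1
  <chi_5*chi_6, chi_4> = (1/12)[1*(4)*conj(1) + 1*(-4)*conj(-1) + 2*(-1)*conj(-1) + 2*(1)*conj(1) + 3*(0)*conj(-1) + 3*(0)*conj(1)]
      = (1/12)[(4) + (4) + (2) + (2) + (0) + (0)] = 12/12 = 1
  <chi_5*chi_6, chi_5> = (1/12)[1*(4)*conj(2) + 1*(-4)*conj(-2) + 2*(-1)*conj(1) + 2*(1)*conj(-1) + 3*(0)*conj(0) + 3*(0)*conj(0)]
      = (1/12)[(8) + (8) + (-2) + (-2) + (0) + (0)] = 12/12 = 1
  <chi_5*chi_6, chi_6> = (1/12)[1*(4)*conj(2) + 1*(-4)*conj(2) + 2*(-1)*conj(-1) + 2*(1)*conj(-1) + 3*(0)*conj(0) + 3*(0)*conj(0)]
      = (1/12)[(8) + (-8) + (2) + (-2) + (0) + (0)] = 0/12 = 0
Hence the multiplicities are chi_3: 1, chi_4: 1, chi_5: 1. Dimension check: dim(chi_5)*dim(chi_6) = 2*2 = 4 and sum (mult * dim) = 1*1 + 1*1 + 1*2 = 4.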